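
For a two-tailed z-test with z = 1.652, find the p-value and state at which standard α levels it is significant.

p = 2·P(Z > |1.652|) = 2·(1 - Φ(1.652)) ≈ 0.0985. Significant at α = 0.1.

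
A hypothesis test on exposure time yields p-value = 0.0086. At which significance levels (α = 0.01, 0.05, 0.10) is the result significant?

p = 0.0086. Significant at: α = 0.01, 0.05, 0.1.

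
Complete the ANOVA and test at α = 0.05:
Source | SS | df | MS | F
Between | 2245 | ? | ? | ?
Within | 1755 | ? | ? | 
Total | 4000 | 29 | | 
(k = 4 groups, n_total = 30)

df_between = 3, df_within = 26. MS_between = 748.33, MS_within = 67.5. F = 11.086, F_crit ≈ 2.975. Reject H₀.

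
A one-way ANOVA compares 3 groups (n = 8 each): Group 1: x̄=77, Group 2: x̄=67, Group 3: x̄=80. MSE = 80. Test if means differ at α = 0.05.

Grand mean = 74.67. SS_between = 741.33, MS_between = 370.67. F = 4.633, F_crit ≈ 3.467. Reject H₀.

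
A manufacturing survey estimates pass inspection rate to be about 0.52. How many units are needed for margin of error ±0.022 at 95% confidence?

n = z²p(1-p)/E² = 1.96²×0.52×0.48/0.022² = 1981.1 → n = 1982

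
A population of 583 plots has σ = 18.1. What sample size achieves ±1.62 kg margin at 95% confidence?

Without FPC: n₀ = (1.96×18.1/1.62)² = 479.556. With FPC: n = n₀N/(n₀+N-1) = 263.4 → n = 264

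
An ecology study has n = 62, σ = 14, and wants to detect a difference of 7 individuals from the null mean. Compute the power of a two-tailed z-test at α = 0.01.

SE = σ/√n = 14/√62 = 1.778. Non-centrality λ = d/SE = 7/1.778 = 3.937. Power ≈ Φ(λ - z_{α/2}) = Φ(3.937 - 2.576) = Φ(1.361) = 0.913.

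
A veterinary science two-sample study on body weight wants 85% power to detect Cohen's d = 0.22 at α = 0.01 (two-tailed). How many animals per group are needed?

z_{α/2} = 2.576, z_β = Φ⁻¹(0.85) = 1.036. For small effect (d = 0.22): n per group = 2(z_{α/2} + z_β)²/d² = 2(2.576 + 1.036)²/0.22² = 539.1 → 540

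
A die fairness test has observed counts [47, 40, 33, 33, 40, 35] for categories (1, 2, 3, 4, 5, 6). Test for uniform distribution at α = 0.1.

Expected = 38 each. χ² = Σ(O-E)²/E = 3.895. df = 5, critical value = 9.236. Fail to reject H₀.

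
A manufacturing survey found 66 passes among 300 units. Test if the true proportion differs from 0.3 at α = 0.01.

p̂ = 0.22, p₀ = 0.3. z = (p̂ - p₀)/√(p₀(1-p₀)/n) = -3.024. Critical: ±2.576. Reject H₀.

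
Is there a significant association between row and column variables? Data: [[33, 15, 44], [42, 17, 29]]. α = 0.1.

χ² = 4.2. df = 2, critical = 4.605. Fail to reject H₀. No evidence of dependence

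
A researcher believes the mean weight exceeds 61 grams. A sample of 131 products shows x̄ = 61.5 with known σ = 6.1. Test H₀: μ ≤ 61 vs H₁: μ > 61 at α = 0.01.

z = 0.938. Critical value: 2.33. Fail to reject H₀.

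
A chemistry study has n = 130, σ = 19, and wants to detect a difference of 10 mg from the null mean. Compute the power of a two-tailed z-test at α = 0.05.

SE = σ/√n = 19/√130 = 1.666. Non-centrality λ = d/SE = 10/1.666 = 6.001. Power ≈ Φ(λ - z_{α/2}) = Φ(6.001 - 1.96) = Φ(4.041) = 1.0.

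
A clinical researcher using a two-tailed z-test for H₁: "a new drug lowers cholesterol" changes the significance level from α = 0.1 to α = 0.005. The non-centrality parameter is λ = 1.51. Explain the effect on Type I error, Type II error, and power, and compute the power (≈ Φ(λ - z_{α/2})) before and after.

Decreasing α from 0.1 to 0.005:
• Type I error rate decreases (α is the Type I rate by definition).
• Critical value moves from z_{α/2} = 1.645 to 2.807, so power = Φ(λ - z_{α/2}) goes from Φ(1.51 - 1.645) = 0.446 to Φ(1.51 - 2.807) = 0.097.
• Type II error rate β = 1 - power therefore increases (0.554 → 0.903).
Appropriate when false positives are costly — here, approving an ineffective drug — patients take a useless medication and may skip effective alternatives.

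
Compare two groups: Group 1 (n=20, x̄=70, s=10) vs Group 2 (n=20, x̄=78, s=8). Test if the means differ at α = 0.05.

Pooled sp = 9.06. t = -2.794, df = 38. Critical t = ±2.024. Reject H₀.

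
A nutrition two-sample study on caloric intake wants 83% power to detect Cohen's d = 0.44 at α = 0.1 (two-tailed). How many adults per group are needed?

z_{α/2} = 1.645, z_β = Φ⁻¹(0.83) = 0.954. For small effect (d = 0.44): n per group = 2(z_{α/2} + z_β)²/d² = 2(1.645 + 0.954)²/0.44² = 69.8 → 70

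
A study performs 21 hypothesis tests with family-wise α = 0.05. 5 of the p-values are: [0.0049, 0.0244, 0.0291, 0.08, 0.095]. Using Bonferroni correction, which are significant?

Bonferroni α = 0.05/21 = 0.00238. None of the given p-values are significant.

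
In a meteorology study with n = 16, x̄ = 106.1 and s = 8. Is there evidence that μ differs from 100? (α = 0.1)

t = (x̄ - μ₀)/(s/√n) = (106.1 - 100)/(8/√16) = 3.05. df = 15, critical t = ±1.753. Reject H₀.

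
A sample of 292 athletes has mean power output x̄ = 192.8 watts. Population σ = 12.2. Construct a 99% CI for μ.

CI = x̄ ± z*(σ/√n) = 192.8 ± 2.576(12.2/√292) = 192.8 ± 1.84 = (190.96, 194.64)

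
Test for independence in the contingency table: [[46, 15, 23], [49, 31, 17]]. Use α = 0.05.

χ² = 5.655. df = 2, critical = 5.991. Fail to reject H₀. No evidence of dependence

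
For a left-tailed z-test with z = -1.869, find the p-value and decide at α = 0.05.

p = P(Z < -1.869) = Φ(-1.869) ≈ 0.0308. Since p < 0.05, reject H₀ (significant) at α = 0.05.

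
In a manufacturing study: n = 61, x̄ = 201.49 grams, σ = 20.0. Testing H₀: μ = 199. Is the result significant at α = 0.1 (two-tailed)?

z = (201.49 - 199)/(20.0/√61) = 0.972. Since |z| ≤ 1.645, not significant at α = 0.1.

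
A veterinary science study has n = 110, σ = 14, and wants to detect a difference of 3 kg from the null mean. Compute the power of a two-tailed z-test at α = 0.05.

SE = σ/√n = 14/√110 = 1.335. Non-centrality λ = d/SE = 3/1.335 = 2.247. Power ≈ Φ(λ - z_{α/2}) = Φ(2.247 - 1.96) = Φ(0.287) = 0.613.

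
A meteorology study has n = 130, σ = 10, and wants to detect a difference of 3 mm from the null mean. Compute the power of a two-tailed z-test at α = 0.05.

SE = σ/√n = 10/√130 = 0.877. Non-centrality λ = d/SE = 3/0.877 = 3.421. Power ≈ Φ(λ - z_{α/2}) = Φ(3.421 - 1.96) = Φ(1.461) = 0.928.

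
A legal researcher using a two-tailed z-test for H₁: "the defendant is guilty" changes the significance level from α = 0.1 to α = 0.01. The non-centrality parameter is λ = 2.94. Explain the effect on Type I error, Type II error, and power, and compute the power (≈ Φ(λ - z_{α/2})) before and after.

Decreasing α from 0.1 to 0.01:
• Type I error rate decreases (α is the Type I rate by definition).
• Critical value moves from z_{α/2} = 1.645 to 2.576, so power = Φ(λ - z_{α/2}) goes from Φ(2.94 - 1.645) = 0.902 to Φ(2.94 - 2.576) = 0.642.
• Type II error rate β = 1 - power therefore increases (0.098 → 0.358).
Appropriate when false positives are costly — here, convicting an innocent person.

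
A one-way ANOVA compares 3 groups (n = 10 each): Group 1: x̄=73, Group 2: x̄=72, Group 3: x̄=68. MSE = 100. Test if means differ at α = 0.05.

Grand mean = 71.0. SS_between = 140.0, MS_between = 70.0. F = 0.7, F_crit ≈ 3.354. Fail to reject H₀.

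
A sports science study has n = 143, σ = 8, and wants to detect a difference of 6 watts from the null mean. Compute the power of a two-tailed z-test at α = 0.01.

SE = σ/√n = 8/√143 = 0.669. Non-centrality λ = d/SE = 6/0.669 = 8.969. Power ≈ Φ(λ - z_{α/2}) = Φ(8.969 - 2.576) = Φ(6.393) = 1.0.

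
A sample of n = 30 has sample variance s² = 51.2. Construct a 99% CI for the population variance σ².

df = 29. χ²_{0.005} = 52.336, χ²_{0.995} = 13.121. CI for σ² = ((n-1)s²/χ²_{α/2}, (n-1)s²/χ²_{1-α/2}) = (29·51.2/52.336, 29·51.2/13.121) = (28.37, 113.16)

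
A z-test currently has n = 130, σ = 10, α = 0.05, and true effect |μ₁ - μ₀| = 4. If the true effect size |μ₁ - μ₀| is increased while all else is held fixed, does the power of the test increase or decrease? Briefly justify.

Power increases: a larger true effect increases the non-centrality λ = |μ₁ - μ₀|/(σ/√n).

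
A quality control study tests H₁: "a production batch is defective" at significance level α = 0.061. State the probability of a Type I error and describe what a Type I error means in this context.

P(Type I error) = α = 0.061. A Type I error is rejecting H₀ when H₀ is actually true (false positive) — here, concluding that a production batch is defective when in fact this is not the case. Consequence: scrapping a good batch — wasted material and cost for no reason.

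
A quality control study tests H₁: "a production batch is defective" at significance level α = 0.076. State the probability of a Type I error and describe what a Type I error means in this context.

P(Type I error) = α = 0.076. A Type I error is rejecting H₀ when H₀ is actually true (false positive) — here, concluding that a production batch is defective when in fact this is not the case. Consequence: scrapping a good batch — wasted material and cost for no reason.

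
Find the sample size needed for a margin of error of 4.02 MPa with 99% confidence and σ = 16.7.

n = (z*σ/E)² = (2.576×16.7/4.02)² = 114.5 → n = 115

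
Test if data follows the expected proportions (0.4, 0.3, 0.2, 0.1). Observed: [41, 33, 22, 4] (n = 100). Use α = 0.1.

Expected: [40.0, 30.0, 20.0, 10.0]. χ² = 4.125. df = 3, critical = 6.251. Fail to reject H₀.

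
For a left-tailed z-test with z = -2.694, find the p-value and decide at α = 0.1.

p = P(Z < -2.694) = Φ(-2.694) ≈ 0.0035. Since p < 0.1, reject H₀ (significant) at α = 0.1.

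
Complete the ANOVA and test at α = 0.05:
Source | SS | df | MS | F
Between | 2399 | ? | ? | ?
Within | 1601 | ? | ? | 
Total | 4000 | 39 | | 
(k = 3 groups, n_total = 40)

df_between = 2, df_within = 37. MS_between = 1199.5, MS_within = 43.27. F = 27.721, F_crit ≈ 3.252. Reject H₀.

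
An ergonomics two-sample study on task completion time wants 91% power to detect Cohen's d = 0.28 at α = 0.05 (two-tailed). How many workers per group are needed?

z_{α/2} = 1.96, z_β = Φ⁻¹(0.91) = 1.341. For small effect (d = 0.28): n per group = 2(z_{α/2} + z_β)²/d² = 2(1.96 + 1.341)²/0.28² = 278.0 → 278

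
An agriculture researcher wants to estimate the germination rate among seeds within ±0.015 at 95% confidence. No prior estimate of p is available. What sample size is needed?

Conservative approach: use p = 0.5 (maximizes p(1-p) = 0.25). n = z²(0.25)/E² = 1.96²×0.25/0.015² = 4268.4 → n = 4269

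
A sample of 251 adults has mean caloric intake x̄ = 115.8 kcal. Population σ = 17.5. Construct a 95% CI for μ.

CI = x̄ ± z*(σ/√n) = 115.8 ± 1.96(17.5/√251) = 115.8 ± 2.16 = (113.64, 117.96)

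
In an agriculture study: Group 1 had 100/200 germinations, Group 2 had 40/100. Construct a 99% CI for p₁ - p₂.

p̂₁ = 0.5, p̂₂ = 0.4. Difference = 0.1. CI = (-0.056, 0.256)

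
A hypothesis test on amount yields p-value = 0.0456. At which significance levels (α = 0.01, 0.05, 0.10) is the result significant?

p = 0.0456. Significant at: α = 0.05, 0.1.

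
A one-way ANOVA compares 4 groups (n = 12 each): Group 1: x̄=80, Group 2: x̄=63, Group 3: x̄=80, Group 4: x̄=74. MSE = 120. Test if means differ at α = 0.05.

Grand mean = 74.25. SS_between = 2313.0, MS_between = 771.0. F = 6.425, F_crit ≈ 2.816. Reject H₀.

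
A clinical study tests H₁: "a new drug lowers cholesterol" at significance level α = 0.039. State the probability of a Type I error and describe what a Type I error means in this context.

P(Type I error) = α = 0.039. A Type I error is rejecting H₀ when H₀ is actually true (false positive) — here, concluding that a new drug lowers cholesterol when in fact this is not the case. Consequence: approving an ineffective drug — patients take a useless medication and may skip effective alternatives.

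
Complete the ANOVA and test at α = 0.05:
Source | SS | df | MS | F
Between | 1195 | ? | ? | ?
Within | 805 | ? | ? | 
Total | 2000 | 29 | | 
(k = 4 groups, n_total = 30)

df_between = 3, df_within = 26. MS_between = 398.33, MS_within = 30.96. F = 12.865, F_crit ≈ 2.975. Reject H₀.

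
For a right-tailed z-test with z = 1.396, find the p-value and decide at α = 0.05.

p = P(Z > 1.396) = 1 - Φ(1.396) ≈ 0.0814. Since p ≥ 0.05, fail to reject H₀ (not significant) at α = 0.05.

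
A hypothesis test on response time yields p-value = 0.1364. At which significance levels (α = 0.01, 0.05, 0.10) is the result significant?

p = 0.1364. Not significant at any of the given levels.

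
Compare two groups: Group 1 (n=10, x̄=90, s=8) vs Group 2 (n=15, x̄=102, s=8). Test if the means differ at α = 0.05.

Pooled sp = 8.0. t = -3.674, df = 23. Critical t = ±2.069. Reject H₀.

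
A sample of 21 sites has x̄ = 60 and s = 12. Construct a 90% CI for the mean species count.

CI = x̄ ± t*(s/√n) = 60 ± 1.725(12/√21) = (55.48, 64.52)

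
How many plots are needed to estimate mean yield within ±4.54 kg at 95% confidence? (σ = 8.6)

n = (z*σ/E)² = (1.96×8.6/4.54)² = 13.8 → n = 14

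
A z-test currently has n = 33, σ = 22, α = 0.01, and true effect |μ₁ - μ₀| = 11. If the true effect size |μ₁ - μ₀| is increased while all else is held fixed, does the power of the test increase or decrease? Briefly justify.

Power increases: a larger true effect increases the non-centrality λ = |μ₁ - μ₀|/(σ/√n).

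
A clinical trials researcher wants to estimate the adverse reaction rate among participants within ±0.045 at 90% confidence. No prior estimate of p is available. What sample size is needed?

Conservative approach: use p = 0.5 (maximizes p(1-p) = 0.25). n = z²(0.25)/E² = 1.645²×0.25/0.045² = 334.1 → n = 335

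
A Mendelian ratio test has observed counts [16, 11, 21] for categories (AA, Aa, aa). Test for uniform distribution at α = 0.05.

Expected = 16 each. χ² = Σ(O-E)²/E = 3.125. df = 2, critical value = 5.991. Fail to reject H₀.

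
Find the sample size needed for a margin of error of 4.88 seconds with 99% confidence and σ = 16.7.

n = (z*σ/E)² = (2.576×16.7/4.88)² = 77.7 → n = 78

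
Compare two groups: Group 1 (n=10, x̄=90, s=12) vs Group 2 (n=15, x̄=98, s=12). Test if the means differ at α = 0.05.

Pooled sp = 12.0. t = -1.633, df = 23. Critical t = ±2.069. Fail to reject H₀.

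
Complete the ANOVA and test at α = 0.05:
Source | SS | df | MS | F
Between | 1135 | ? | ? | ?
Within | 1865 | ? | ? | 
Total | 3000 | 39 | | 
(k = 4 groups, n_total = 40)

df_between = 3, df_within = 36. MS_between = 378.33, MS_within = 51.81. F = 7.303, F_crit ≈ 2.866. Reject H₀.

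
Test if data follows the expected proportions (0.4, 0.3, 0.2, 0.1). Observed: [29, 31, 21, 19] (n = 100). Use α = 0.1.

Expected: [40.0, 30.0, 20.0, 10.0]. χ² = 11.208. df = 3, critical = 6.251. Reject H₀.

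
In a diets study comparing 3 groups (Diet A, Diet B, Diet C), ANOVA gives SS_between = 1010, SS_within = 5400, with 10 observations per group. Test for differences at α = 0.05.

df_between = 2, df_within = 27. F = MS_between/MS_within = 505.0/200.0 = 2.525. F_crit ≈ 3.354. Fail to reject H₀.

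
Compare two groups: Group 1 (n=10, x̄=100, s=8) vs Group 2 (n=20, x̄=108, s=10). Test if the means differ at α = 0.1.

Pooled sp = 9.4. t = -2.197, df = 28. Critical t = ±1.701. Reject H₀.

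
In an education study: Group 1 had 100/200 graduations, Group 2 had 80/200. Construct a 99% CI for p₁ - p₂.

p̂₁ = 0.5, p̂₂ = 0.4. Difference = 0.1. CI = (-0.028, 0.228)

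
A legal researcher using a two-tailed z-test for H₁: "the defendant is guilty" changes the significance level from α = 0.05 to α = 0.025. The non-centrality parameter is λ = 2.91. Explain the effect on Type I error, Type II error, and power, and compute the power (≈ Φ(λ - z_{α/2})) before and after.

Decreasing α from 0.05 to 0.025:
• Type I error rate decreases (α is the Type I rate by definition).
• Critical value moves from z_{α/2} = 1.96 to 2.241, so power = Φ(λ - z_{α/2}) goes from Φ(2.91 - 1.96) = 0.829 to Φ(2.91 - 2.241) = 0.748.
• Type II error rate β = 1 - power therefore increases (0.171 → 0.252).
Appropriate when false positives are costly — here, convicting an innocent person.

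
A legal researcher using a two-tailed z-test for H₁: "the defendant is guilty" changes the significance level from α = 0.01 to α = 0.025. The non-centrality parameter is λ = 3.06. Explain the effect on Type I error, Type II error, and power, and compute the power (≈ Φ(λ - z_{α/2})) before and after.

Increasing α from 0.01 to 0.025:
• Type I error rate increases (α is the Type I rate by definition).
• Critical value moves from z_{α/2} = 2.576 to 2.241, so power = Φ(λ - z_{α/2}) goes from Φ(3.06 - 2.576) = 0.686 to Φ(3.06 - 2.241) = 0.794.
• Type II error rate β = 1 - power therefore decreases (0.314 → 0.206).
Appropriate when false negatives are costly — here, acquitting a guilty person.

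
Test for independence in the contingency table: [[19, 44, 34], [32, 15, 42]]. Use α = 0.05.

χ² = 18.099. df = 2, critical = 5.991. Reject H₀. Variables are dependent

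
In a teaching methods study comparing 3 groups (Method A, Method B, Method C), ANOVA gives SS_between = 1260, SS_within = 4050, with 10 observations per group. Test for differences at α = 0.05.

df_between = 2, df_within = 27. F = MS_between/MS_within = 630.0/150.0 = 4.2. F_crit ≈ 3.354. Reject H₀. At least one mean differs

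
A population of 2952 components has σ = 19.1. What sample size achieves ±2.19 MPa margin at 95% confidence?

Without FPC: n₀ = (1.96×19.1/2.19)² = 292.207. With FPC: n = n₀N/(n₀+N-1) = 266.0 → n = 266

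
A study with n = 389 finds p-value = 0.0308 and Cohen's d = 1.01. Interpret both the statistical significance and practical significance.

Statistically significant (p = 0.0308 < 0.05). Cohen's d = 1.01 indicates a large effect size. Both statistical and practical significance should be considered.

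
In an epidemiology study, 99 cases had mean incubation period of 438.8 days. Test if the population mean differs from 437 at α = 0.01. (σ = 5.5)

z = (x̄ - μ₀)/(σ/√n) = (438.8 - 437)/(5.5/√99) = 3.256. Critical value: ±2.576. Since |3.256| > 2.576, Reject H₀.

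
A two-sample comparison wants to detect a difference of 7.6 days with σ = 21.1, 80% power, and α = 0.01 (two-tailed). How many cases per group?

n per group = 2(z_α/2 + z_β)²σ²/d² = 2×(2.576 + 0.84)²×21.1²/7.6² = 179.9 → n = 180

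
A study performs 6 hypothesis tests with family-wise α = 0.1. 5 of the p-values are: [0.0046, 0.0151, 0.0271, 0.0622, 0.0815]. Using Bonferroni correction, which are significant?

Bonferroni α = 0.1/6 = 0.01667. Significant p-values: [0.0046, 0.0151]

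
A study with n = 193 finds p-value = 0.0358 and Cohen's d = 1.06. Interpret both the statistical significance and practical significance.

Statistically significant (p = 0.0358 < 0.05). Cohen's d = 1.06 indicates a large effect size. Both statistical and practical significance should be considered.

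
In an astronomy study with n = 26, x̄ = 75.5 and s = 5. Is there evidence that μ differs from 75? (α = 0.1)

t = (x̄ - μ₀)/(s/√n) = (75.5 - 75)/(5/√26) = 0.51. df = 25, critical t = ±1.708. Fail to reject H₀.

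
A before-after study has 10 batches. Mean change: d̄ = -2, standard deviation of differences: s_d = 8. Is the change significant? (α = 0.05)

t = d̄/(s_d/√n) = -2/(8/√10) = -0.791. df = 9, critical t = ±2.262. Fail to reject H₀.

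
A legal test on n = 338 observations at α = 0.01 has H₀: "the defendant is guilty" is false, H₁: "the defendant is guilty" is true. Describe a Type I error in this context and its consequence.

Type I error: rejecting H₀ when it is true — concluding that the defendant is guilty when in fact it is not. Consequence: convicting an innocent person.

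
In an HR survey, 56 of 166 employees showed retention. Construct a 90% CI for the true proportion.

p̂ = 0.337. CI = p̂ ± z*√(p̂(1-p̂)/n) = (0.277, 0.398)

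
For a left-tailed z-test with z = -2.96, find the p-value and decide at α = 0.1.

p = P(Z < -2.96) = Φ(-2.96) ≈ 0.0015. Since p < 0.1, reject H₀ (significant) at α = 0.1.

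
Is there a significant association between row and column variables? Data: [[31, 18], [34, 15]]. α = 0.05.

χ² = 0.411. df = 1, critical = 3.841. Fail to reject H₀. No evidence of dependence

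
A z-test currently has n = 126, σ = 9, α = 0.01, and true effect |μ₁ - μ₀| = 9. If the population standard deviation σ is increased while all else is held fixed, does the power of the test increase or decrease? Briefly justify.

Power decreases: a larger σ inflates the standard error σ/√n, pulling the sampling distribution under H₁ back toward the critical value.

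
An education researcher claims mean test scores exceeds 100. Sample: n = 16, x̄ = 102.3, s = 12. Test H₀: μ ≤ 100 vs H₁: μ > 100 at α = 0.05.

t = (102.3 - 100)/(12/√16) = 0.767, df = 15. Critical t = 1.753. Fail to reject H₀.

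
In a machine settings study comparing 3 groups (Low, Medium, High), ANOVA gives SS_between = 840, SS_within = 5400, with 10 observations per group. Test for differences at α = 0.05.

df_between = 2, df_within = 27. F = MS_between/MS_within = 420.0/200.0 = 2.1. F_crit ≈ 3.354. Fail to reject H₀.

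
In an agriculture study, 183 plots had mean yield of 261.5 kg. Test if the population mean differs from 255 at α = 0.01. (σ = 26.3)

z = (x̄ - μ₀)/(σ/√n) = (261.5 - 255)/(26.3/√183) = 3.343. Critical value: ±2.576. Since |3.343| > 2.576, Reject H₀.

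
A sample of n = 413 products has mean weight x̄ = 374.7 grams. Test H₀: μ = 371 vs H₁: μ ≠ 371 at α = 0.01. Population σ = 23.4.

z = (x̄ - μ₀)/(σ/√n) = (374.7 - 371)/(23.4/√413) = 3.213. Critical value: ±2.576. Since |3.213| > 2.576, Reject H₀.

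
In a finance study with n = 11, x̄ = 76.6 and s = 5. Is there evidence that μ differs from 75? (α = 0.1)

t = (x̄ - μ₀)/(s/√n) = (76.6 - 75)/(5/√11) = 1.061. df = 10, critical t = ±1.812. Fail to reject H₀.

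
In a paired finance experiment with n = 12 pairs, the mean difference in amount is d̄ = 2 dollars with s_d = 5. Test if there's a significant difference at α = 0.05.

t = d̄/(s_d/√n) = 2/(5/√12) = 1.386. df = 11, critical t = ±2.201. Fail to reject H₀.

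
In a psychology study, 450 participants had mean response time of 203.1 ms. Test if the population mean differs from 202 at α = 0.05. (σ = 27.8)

z = (x̄ - μ₀)/(σ/√n) = (203.1 - 202)/(27.8/√450) = 0.839. Critical value: ±1.96. Since |0.839| ≤ 1.96, Fail to reject H₀.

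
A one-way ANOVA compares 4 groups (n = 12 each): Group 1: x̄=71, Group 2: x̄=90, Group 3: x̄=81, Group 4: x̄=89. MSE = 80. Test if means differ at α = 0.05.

Grand mean = 82.75. SS_between = 2793.0, MS_between = 931.0. F = 11.637, F_crit ≈ 2.816. Reject H₀.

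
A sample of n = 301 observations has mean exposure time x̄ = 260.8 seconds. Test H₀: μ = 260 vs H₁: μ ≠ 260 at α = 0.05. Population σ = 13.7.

z = (x̄ - μ₀)/(σ/√n) = (260.8 - 260)/(13.7/√301) = 1.013. Critical value: ±1.96. Since |1.013| ≤ 1.96, Fail to reject H₀.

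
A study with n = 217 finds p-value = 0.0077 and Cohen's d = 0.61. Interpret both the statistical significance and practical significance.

Statistically significant (p = 0.0077 < 0.05). Cohen's d = 0.61 indicates a medium effect size. Both statistical and practical significance should be considered.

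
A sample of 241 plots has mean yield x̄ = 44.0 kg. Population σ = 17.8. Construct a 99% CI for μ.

CI = x̄ ± z*(σ/√n) = 44.0 ± 2.576(17.8/√241) = 44.0 ± 2.95 = (41.05, 46.95)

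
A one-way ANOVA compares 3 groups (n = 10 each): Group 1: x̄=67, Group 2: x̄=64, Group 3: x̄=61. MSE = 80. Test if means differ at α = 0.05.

Grand mean = 64.0. SS_between = 180.0, MS_between = 90.0. F = 1.125, F_crit ≈ 3.354. Fail to reject H₀.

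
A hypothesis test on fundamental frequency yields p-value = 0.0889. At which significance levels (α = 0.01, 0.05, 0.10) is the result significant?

p = 0.0889. Significant at: α = 0.1.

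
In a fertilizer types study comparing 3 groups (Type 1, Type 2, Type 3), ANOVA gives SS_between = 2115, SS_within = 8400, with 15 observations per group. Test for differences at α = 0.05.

df_between = 2, df_within = 42. F = MS_between/MS_within = 1057.5/200.0 = 5.287. F_crit ≈ 3.22. Reject H₀. At least one mean differs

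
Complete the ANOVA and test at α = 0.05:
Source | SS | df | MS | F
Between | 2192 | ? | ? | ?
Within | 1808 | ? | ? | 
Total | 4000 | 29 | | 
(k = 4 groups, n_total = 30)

df_between = 3, df_within = 26. MS_between = 730.67, MS_within = 69.54. F = 10.507, F_crit ≈ 2.975. Reject H₀.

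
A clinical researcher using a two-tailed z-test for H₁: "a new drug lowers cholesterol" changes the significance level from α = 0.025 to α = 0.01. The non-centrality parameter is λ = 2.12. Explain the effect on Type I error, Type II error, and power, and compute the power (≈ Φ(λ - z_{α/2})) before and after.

Decreasing α from 0.025 to 0.01:
• Type I error rate decreases (α is the Type I rate by definition).
• Critical value moves from z_{α/2} = 2.241 to 2.576, so power = Φ(λ - z_{α/2}) goes from Φ(2.12 - 2.241) = 0.452 to Φ(2.12 - 2.576) = 0.324.
• Type II error rate β = 1 - power therefore increases (0.548 → 0.676).
Appropriate when false positives are costly — here, approving an ineffective drug — patients take a useless medication and may skip effective alternatives.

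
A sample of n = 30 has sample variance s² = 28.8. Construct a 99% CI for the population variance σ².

df = 29. χ²_{0.005} = 52.336, χ²_{0.995} = 13.121. CI for σ² = ((n-1)s²/χ²_{α/2}, (n-1)s²/χ²_{1-α/2}) = (29·28.8/52.336, 29·28.8/13.121) = (15.96, 63.65)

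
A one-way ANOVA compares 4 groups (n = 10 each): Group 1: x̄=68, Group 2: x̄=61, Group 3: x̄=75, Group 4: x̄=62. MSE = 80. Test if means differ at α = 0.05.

Grand mean = 66.5. SS_between = 1250.0, MS_between = 416.67. F = 5.208, F_crit ≈ 2.866. Reject H₀.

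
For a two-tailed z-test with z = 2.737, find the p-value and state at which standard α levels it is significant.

p = 2·P(Z > |2.737|) = 2·(1 - Φ(2.737)) ≈ 0.0062. Significant at α = 0.1; Significant at α = 0.05; Significant at α = 0.01.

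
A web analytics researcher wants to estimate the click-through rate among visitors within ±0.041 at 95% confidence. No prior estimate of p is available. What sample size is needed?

Conservative approach: use p = 0.5 (maximizes p(1-p) = 0.25). n = z²(0.25)/E² = 1.96²×0.25/0.041² = 571.3 → n = 572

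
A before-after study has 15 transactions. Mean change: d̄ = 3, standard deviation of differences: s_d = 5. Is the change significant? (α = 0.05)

t = d̄/(s_d/√n) = 3/(5/√15) = 2.324. df = 14, critical t = ±2.145. Reject H₀.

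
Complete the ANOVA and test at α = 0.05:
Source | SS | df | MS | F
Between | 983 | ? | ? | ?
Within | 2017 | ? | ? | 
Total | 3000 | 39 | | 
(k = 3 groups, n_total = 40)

df_between = 2, df_within = 37. MS_between = 491.5, MS_within = 54.51. F = 9.016, F_crit ≈ 3.252. Reject H₀.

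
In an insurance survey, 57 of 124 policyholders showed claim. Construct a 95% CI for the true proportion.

p̂ = 0.46. CI = p̂ ± z*√(p̂(1-p̂)/n) = (0.372, 0.547)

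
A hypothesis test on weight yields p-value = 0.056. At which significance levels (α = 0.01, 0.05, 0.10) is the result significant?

p = 0.056. Significant at: α = 0.1.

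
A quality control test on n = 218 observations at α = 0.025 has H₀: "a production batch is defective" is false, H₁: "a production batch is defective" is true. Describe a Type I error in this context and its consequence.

Type I error: rejecting H₀ when it is true — concluding that a production batch is defective when in fact it is not. Consequence: scrapping a good batch — wasted material and cost for no reason.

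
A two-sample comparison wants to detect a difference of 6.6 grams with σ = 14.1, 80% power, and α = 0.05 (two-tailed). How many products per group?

n per group = 2(z_α/2 + z_β)²σ²/d² = 2×(1.96 + 0.84)²×14.1²/6.6² = 71.6 → n = 72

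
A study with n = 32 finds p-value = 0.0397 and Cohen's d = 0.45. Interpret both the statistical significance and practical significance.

Statistically significant (p = 0.0397 < 0.05). Cohen's d = 0.45 indicates a small effect size. Both statistical and practical significance should be considered.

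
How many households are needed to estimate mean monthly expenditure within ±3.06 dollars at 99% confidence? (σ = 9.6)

n = (z*σ/E)² = (2.576×9.6/3.06)² = 65.3 → n = 66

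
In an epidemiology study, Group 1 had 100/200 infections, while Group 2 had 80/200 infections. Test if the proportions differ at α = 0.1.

p̂₁ = 0.5, p̂₂ = 0.4, pooled p̂ = 0.45. z = 2.01. Critical: ±1.645. Reject H₀.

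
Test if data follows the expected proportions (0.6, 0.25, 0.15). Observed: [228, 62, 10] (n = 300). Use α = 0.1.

Expected: [180.0, 75.0, 45.0]. χ² = 42.276. df = 2, critical = 4.605. Reject H₀.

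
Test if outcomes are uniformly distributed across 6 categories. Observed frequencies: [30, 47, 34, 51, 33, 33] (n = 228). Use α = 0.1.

Expected = 38 each. χ² = Σ(O-E)²/E = 10.0. df = 5, critical value = 9.236. Reject H₀.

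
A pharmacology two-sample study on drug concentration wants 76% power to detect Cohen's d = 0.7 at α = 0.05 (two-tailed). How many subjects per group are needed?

z_{α/2} = 1.96, z_β = Φ⁻¹(0.76) = 0.706. For medium effect (d = 0.7): n per group = 2(z_{α/2} + z_β)²/d² = 2(1.96 + 0.706)²/0.7² = 29.01 → 30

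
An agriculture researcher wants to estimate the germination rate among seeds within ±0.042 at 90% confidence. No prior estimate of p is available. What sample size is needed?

Conservative approach: use p = 0.5 (maximizes p(1-p) = 0.25). n = z²(0.25)/E² = 1.645²×0.25/0.042² = 383.5 → n = 384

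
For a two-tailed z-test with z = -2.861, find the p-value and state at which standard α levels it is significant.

p = 2·P(Z > |-2.861|) = 2·(1 - Φ(2.861)) ≈ 0.0042. Significant at α = 0.1; Significant at α = 0.05; Significant at α = 0.01.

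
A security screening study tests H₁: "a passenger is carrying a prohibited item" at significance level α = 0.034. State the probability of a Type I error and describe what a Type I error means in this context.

P(Type I error) = α = 0.034. A Type I error is rejecting H₀ when H₀ is actually true (false positive) — here, concluding that a passenger is carrying a prohibited item when in fact this is not the case. Consequence: detaining an innocent passenger — delay and inconvenience.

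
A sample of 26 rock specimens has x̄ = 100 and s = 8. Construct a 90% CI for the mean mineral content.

CI = x̄ ± t*(s/√n) = 100 ± 1.708(8/√26) = (97.32, 102.68)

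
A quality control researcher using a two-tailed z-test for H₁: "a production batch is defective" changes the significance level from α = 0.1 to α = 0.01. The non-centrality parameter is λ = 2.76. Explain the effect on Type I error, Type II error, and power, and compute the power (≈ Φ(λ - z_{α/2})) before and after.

Decreasing α from 0.1 to 0.01:
• Type I error rate decreases (α is the Type I rate by definition).
• Critical value moves from z_{α/2} = 1.645 to 2.576, so power = Φ(λ - z_{α/2}) goes from Φ(2.76 - 1.645) = 0.868 to Φ(2.76 - 2.576) = 0.573.
• Type II error rate β = 1 - power therefore increases (0.132 → 0.427).
Appropriate when false positives are costly — here, scrapping a good batch — wasted material and cost for no reason.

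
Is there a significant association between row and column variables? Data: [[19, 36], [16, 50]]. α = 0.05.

χ² = 1.549. df = 1, critical = 3.841. Fail to reject H₀. No evidence of dependence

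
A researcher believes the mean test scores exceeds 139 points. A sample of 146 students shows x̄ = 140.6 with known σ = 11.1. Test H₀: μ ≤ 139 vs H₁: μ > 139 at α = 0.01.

z = 1.742. Critical value: 2.33. Fail to reject H₀.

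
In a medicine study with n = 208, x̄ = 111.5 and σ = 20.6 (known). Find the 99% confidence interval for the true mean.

CI = x̄ ± z*(σ/√n) = 111.5 ± 2.576(20.6/√208) = 111.5 ± 3.68 = (107.82, 115.18)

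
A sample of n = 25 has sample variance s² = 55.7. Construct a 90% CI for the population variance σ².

df = 24. χ²_{0.05} = 36.415, χ²_{0.95} = 13.848. CI for σ² = ((n-1)s²/χ²_{α/2}, (n-1)s²/χ²_{1-α/2}) = (24·55.7/36.415, 24·55.7/13.848) = (36.71, 96.53)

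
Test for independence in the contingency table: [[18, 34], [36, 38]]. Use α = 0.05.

χ² = 2.456. df = 1, critical = 3.841. Fail to reject H₀. No evidence of dependence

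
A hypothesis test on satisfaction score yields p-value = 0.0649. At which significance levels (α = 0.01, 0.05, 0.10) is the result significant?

p = 0.0649. Significant at: α = 0.1.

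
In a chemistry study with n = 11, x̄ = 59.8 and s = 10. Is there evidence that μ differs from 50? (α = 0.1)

t = (x̄ - μ₀)/(s/√n) = (59.8 - 50)/(10/√11) = 3.25. df = 10, critical t = ±1.812. Reject H₀.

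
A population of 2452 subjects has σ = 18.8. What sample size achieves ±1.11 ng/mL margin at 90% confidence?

Without FPC: n₀ = (1.645×18.8/1.11)² = 776.25. With FPC: n = n₀N/(n₀+N-1) = 589.8 → n = 590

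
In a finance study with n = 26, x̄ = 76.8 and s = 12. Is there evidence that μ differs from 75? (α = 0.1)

t = (x̄ - μ₀)/(s/√n) = (76.8 - 75)/(12/√26) = 0.765. df = 25, critical t = ±1.708. Fail to reject H₀.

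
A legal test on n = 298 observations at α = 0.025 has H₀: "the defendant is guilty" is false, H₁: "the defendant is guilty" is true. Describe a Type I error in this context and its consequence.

Type I error: rejecting H₀ when it is true — concluding that the defendant is guilty when in fact it is not. Consequence: convicting an innocent person.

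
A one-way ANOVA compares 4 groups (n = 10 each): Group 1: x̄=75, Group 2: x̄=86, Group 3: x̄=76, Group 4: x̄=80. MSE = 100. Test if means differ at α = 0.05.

Grand mean = 79.25. SS_between = 747.5, MS_between = 249.17. F = 2.492, F_crit ≈ 2.866. Fail to reject H₀.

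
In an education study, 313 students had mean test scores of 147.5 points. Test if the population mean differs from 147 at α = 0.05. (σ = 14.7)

z = (x̄ - μ₀)/(σ/√n) = (147.5 - 147)/(14.7/√313) = 0.602. Critical value: ±1.96. Since |0.602| ≤ 1.96, Fail to reject H₀.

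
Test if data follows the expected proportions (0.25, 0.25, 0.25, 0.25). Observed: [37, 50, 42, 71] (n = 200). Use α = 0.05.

Expected: [50.0, 50.0, 50.0, 50.0]. χ² = 13.48. df = 3, critical = 7.815. Reject H₀.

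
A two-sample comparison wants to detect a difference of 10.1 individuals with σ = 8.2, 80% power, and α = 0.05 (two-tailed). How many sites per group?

n per group = 2(z_α/2 + z_β)²σ²/d² = 2×(1.96 + 0.84)²×8.2²/10.1² = 10.3 → n = 11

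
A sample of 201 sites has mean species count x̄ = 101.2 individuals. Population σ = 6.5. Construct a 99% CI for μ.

CI = x̄ ± z*(σ/√n) = 101.2 ± 2.576(6.5/√201) = 101.2 ± 1.18 = (100.02, 102.38)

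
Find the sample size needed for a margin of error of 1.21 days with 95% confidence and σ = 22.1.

n = (z*σ/E)² = (1.96×22.1/1.21)² = 1281.5 → n = 1282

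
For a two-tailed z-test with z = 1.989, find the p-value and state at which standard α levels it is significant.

p = 2·P(Z > |1.989|) = 2·(1 - Φ(1.989)) ≈ 0.0467. Significant at α = 0.1; Significant at α = 0.05.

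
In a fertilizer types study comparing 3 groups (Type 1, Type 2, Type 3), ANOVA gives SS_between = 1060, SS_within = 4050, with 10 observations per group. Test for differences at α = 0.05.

df_between = 2, df_within = 27. F = MS_between/MS_within = 530.0/150.0 = 3.533. F_crit ≈ 3.354. Reject H₀. At least one mean differs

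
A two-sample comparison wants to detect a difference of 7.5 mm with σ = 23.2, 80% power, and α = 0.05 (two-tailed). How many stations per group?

n per group = 2(z_α/2 + z_β)²σ²/d² = 2×(1.96 + 0.84)²×23.2²/7.5² = 150.04 → n = 151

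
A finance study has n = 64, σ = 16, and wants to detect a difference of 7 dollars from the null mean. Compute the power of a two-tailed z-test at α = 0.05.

SE = σ/√n = 16/√64 = 2.0. Non-centrality λ = d/SE = 7/2.0 = 3.5. Power ≈ Φ(λ - z_{α/2}) = Φ(3.5 - 1.96) = Φ(1.54) = 0.938.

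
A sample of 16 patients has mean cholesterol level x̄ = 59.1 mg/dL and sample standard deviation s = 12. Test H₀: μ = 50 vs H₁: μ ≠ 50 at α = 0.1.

t = (x̄ - μ₀)/(s/√n) = (59.1 - 50)/(12/√16) = 3.033. df = 15, critical t = ±1.753. Reject H₀.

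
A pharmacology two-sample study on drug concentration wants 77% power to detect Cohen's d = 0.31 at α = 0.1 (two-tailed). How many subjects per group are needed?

z_{α/2} = 1.645, z_β = Φ⁻¹(0.77) = 0.739. For small effect (d = 0.31): n per group = 2(z_{α/2} + z_β)²/d² = 2(1.645 + 0.739)²/0.31² = 118.3 → 119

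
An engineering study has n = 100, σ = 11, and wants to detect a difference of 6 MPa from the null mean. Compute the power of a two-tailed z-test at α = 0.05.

SE = σ/√n = 11/√100 = 1.1. Non-centrality λ = d/SE = 6/1.1 = 5.455. Power ≈ Φ(λ - z_{α/2}) = Φ(5.455 - 1.96) = Φ(3.495) = 1.0.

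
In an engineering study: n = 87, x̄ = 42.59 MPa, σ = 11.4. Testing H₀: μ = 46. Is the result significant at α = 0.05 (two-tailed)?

z = (42.59 - 46)/(11.4/√87) = -2.79. Since |z| > 1.96, significant at α = 0.05.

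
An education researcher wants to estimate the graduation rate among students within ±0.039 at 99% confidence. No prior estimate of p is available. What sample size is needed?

Conservative approach: use p = 0.5 (maximizes p(1-p) = 0.25). n = z²(0.25)/E² = 2.576²×0.25/0.039² = 1090.7 → n = 1091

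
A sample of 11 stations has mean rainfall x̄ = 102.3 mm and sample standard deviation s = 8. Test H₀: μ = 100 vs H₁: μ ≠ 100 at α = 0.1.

t = (x̄ - μ₀)/(s/√n) = (102.3 - 100)/(8/√11) = 0.954. df = 10, critical t = ±1.812. Fail to reject H₀.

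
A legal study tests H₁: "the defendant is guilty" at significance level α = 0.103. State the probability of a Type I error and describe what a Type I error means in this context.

P(Type I error) = α = 0.103. A Type I error is rejecting H₀ when H₀ is actually true (false positive) — here, concluding that the defendant is guilty when in fact this is not the case. Consequence: convicting an innocent person.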